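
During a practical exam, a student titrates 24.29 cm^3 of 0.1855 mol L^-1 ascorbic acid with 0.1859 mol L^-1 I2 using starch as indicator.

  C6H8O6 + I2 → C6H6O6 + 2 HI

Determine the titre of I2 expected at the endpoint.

n(C6H8O6) = 0.02429 L × 0.1855 mol/L = 4.506 × 10^-3 mol
n(I2) = 4.506 × 10^-3 mol (1:1 stoichiometry)
V(I2) = 4.506 × 10^-3 mol / 0.1859 mol/L = 0.02424 L = 24.24 mL

24.24 mL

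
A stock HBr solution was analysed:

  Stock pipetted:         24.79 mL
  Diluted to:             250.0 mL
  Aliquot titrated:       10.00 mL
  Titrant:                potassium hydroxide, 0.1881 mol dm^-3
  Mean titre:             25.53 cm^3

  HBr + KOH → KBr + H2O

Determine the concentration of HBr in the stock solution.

n(KOH) = 0.02553 × 0.1881 = 4.802 × 10^-3 mol
n(HBr) in the aliquot = 4.802 × 10^-3 mol (1:1 ratio)
[HBr]_dilute = 4.802 × 10^-3 / 0.01000 = 0.4802 mol/L
Dilution factor = 250.0 / 24.79 = 10.08
[HBr]_stock = 0.4802 × 10.08 = 4.843 mol/L

4.843 mol/L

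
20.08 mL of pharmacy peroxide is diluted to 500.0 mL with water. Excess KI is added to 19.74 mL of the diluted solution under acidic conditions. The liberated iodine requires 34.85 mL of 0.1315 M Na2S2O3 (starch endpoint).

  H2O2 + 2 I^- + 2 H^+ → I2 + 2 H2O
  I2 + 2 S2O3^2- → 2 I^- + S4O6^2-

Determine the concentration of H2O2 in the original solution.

n(S2O3^2-) = 0.03485 × 0.1315 = 4.583 × 10^-3 mol
n(I2) = n(S2O3^2-)/2 = 2.291 × 10^-3 mol
n(H2O2) in the aliquot = 2.291 × 10^-3 mol (1:1 ratio)
[H2O2]_dilute = 2.291 × 10^-3 / 0.01974 = 0.1161 mol/L
[H2O2]_original = 0.1161 × 500.0/20.08 = 2.890 mol/L

2.890 M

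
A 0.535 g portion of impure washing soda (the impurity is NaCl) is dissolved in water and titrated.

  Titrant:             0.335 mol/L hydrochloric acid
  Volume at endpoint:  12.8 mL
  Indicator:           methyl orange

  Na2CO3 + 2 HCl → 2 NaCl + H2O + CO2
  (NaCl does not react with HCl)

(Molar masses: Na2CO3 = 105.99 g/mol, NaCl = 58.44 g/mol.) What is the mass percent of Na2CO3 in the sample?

n(HCl) = 0.0128 × 0.335 = 4.29 × 10^-3 mol
Let x = n(Na2CO3), y = n(NaCl).
Titrant: 2x = 4.29 × 10^-3;  mass: 105.99x + 58.44y = 0.535
Solving, x = 2.14 × 10^-3 mol, y = 5.27 × 10^-3 mol
mass of Na2CO3 = 2.14 × 10^-3 × 105.99 = 0.227 g
% Na2CO3 = 0.227 / 0.535 × 100 = 42.5 %

42.5 %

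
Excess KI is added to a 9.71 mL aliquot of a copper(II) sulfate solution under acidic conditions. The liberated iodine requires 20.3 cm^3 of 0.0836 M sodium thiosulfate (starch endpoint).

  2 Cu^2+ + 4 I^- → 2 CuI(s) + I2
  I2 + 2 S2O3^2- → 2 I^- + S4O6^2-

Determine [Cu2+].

n(S2O3^2-) = 0.0203 × 0.0836 = 1.70 × 10^-3 mol
n(I2) = n(S2O3^2-)/2 = 8.49 × 10^-4 mol
From the 2:1 ratio, n(Cu2+) in the aliquot = 2/1 × 8.49 × 10^-4 = 1.70 × 10^-3 mol
[Cu2+] = 1.70 × 10^-3 / 0.00971 = 0.175 mol/L

0.175 M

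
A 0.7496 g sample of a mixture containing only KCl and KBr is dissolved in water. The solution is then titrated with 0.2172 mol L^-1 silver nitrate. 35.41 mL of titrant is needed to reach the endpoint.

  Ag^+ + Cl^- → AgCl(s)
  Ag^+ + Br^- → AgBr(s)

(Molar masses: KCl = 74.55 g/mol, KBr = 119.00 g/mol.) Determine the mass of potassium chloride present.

0.2778 g

n(AgNO3) = 0.03541 × 0.2172 = 7.691 × 10^-3 mol
Let x = n(KCl), y = n(KBr).
Titrant: 1x + 1y = 7.691 × 10^-3;  mass: 74.55x + 119.00y = 0.7496
Solving, x = 3.726 × 10^-3 mol, y = 3.965 × 10^-3 mol
mass of KCl = 3.726 × 10^-3 × 74.55 = 0.2778 g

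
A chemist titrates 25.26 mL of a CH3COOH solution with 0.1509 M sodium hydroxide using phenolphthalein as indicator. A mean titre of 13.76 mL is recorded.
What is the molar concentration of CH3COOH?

0.08220 M

CH3COOH + NaOH → CH3COONa + H2O
n(NaOH) = 0.01376 L × 0.1509 mol/L = 2.076 × 10^-3 mol
n(CH3COOH) = 2.076 × 10^-3 mol (1:1 mole ratio)
[CH3COOH] = 2.076 × 10^-3 mol / 0.02526 L = 0.08220 mol/L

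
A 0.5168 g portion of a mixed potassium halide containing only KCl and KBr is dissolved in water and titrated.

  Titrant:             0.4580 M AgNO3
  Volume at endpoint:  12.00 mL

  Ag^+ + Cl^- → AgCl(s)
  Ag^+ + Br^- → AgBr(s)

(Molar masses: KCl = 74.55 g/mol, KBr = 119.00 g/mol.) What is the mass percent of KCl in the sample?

n(AgNO3) = 0.01200 × 0.4580 = 5.496 × 10^-3 mol
Let x = n(KCl), y = n(KBr).
Titrant: 1x + 1y = 5.496 × 10^-3;  mass: 74.55x + 119.00y = 0.5168
Solving, x = 3.087 × 10^-3 mol, y = 2.409 × 10^-3 mol
mass of KCl = 3.087 × 10^-3 × 74.55 = 0.2301 g
% KCl = 0.2301 / 0.5168 × 100 = 44.53 %

44.53 %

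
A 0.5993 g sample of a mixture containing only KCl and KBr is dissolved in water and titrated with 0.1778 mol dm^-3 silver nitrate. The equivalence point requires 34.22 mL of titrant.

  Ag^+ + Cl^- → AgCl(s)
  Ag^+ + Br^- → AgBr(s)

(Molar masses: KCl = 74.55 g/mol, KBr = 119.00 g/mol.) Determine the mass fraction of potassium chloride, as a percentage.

34.91 %

n(AgNO3) = 0.03422 × 0.1778 = 6.084 × 10^-3 mol
Let x = n(KCl), y = n(KBr).
Titrant: 1x + 1y = 6.084 × 10^-3;  mass: 74.55x + 119.00y = 0.5993
Solving, x = 2.806 × 10^-3 mol, y = 3.278 × 10^-3 mol
mass of KCl = 2.806 × 10^-3 × 74.55 = 0.2092 g
% KCl = 0.2092 / 0.5993 × 100 = 34.91 %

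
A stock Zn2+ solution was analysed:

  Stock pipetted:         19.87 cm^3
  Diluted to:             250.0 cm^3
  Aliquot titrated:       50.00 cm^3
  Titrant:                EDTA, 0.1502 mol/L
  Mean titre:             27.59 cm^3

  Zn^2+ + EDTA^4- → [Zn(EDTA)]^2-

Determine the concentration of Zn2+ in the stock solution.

1.043 mol/L

n(EDTA) = 0.02759 × 0.1502 = 4.144 × 10^-3 mol
n(Zn2+) in the aliquot = 4.144 × 10^-3 mol (1:1 ratio)
[Zn2+]_dilute = 4.144 × 10^-3 / 0.05000 = 0.08288 mol/L
Dilution factor = 250.0 / 19.87 = 12.58
[Zn2+]_stock = 0.08288 × 12.58 = 1.043 mol/L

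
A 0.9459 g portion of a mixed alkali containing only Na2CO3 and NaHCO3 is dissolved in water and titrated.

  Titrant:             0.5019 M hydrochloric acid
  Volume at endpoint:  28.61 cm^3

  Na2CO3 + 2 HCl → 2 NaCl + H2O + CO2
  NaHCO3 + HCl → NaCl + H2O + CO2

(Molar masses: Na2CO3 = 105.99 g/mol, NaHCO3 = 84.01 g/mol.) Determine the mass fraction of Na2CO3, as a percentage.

47.04 %

n(HCl) = 0.02861 × 0.5019 = 0.01436 mol
Let x = n(Na2CO3), y = n(NaHCO3).
Titrant: 2x + 1y = 0.01436;  mass: 105.99x + 84.01y = 0.9459
Solving, x = 4.198 × 10^-3 mol, y = 5.962 × 10^-3 mol
mass of Na2CO3 = 4.198 × 10^-3 × 105.99 = 0.4450 g
% Na2CO3 = 0.4450 / 0.9459 × 100 = 47.04 %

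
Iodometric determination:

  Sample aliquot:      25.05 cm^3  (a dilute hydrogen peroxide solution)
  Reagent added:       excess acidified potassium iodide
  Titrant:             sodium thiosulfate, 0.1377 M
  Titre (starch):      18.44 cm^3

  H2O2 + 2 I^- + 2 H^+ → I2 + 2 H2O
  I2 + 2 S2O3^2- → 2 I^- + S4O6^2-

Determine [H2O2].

0.05068 M

n(S2O3^2-) = 0.01844 × 0.1377 = 2.539 × 10^-3 mol
n(I2) = n(S2O3^2-)/2 = 1.270 × 10^-3 mol
n(H2O2) in the aliquot = 1.270 × 10^-3 mol (1:1 ratio)
[H2O2] = 1.270 × 10^-3 / 0.02505 = 0.05068 mol/L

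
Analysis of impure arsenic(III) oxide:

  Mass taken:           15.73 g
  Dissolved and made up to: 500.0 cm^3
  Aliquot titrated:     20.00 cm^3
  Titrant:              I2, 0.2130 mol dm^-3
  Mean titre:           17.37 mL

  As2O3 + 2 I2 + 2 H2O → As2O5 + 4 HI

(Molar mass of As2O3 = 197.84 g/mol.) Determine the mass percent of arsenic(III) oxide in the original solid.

n(I2) per titration = 0.01737 × 0.2130 = 3.700 × 10^-3 mol
From the 1:2 ratio, n(As2O3) in each aliquot = 1/2 × 3.700 × 10^-3 = 1.850 × 10^-3 mol
n(As2O3) in the whole flask = 1.850 × 10^-3 × 500.0/20.00 = 0.04625 mol
mass of As2O3 = 0.04625 × 197.84 = 9.150 g
% As2O3 = 9.150 / 15.73 × 100 = 58.17 %

58.17 %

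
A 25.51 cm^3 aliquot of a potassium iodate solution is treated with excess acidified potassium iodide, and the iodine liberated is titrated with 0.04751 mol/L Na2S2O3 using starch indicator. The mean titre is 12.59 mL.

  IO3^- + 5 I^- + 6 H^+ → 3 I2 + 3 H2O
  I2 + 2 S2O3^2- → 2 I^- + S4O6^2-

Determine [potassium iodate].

n(S2O3^2-) = 0.01259 × 0.04751 = 5.982 × 10^-4 mol
n(I2) = n(S2O3^2-)/2 = 2.991 × 10^-4 mol
From the 1:3 ratio, n(IO3^-) in the aliquot = 1/3 × 2.991 × 10^-4 = 9.969 × 10^-5 mol
[IO3^-] = 9.969 × 10^-5 / 0.02551 = 0.003908 mol/L

0.003908 mol/L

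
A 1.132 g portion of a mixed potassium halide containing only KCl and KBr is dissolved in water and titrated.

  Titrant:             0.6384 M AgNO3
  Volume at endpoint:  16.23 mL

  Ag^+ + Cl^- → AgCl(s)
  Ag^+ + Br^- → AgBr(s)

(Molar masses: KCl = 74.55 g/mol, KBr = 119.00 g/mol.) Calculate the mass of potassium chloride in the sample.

0.1694 g

n(AgNO3) = 0.01623 × 0.6384 = 0.01036 mol
Let x = n(KCl), y = n(KBr).
Titrant: 1x + 1y = 0.01036;  mass: 74.55x + 119.00y = 1.132
Solving, x = 2.272 × 10^-3 mol, y = 8.089 × 10^-3 mol
mass of KCl = 2.272 × 10^-3 × 74.55 = 0.1694 g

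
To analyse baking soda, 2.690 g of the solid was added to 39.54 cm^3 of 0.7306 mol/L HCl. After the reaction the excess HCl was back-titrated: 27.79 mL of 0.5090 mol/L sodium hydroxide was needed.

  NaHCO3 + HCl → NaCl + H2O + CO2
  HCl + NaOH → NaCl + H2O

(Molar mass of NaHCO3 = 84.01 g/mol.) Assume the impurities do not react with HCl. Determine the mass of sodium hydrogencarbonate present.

n(HCl) added = 0.03954 × 0.7306 = 0.02889 mol
n(NaOH) used in back-titration = 0.02779 × 0.5090 = 0.01415 mol
n(HCl) left over = 0.01415 mol (1:1 ratio)
n(HCl) consumed by analyte = 0.02889 − 0.01415 = 0.01474 mol
n(NaHCO3) = 0.01474 mol (1:1 ratio)
mass of NaHCO3 = 0.01474 × 84.01 = 1.239 g

1.239 g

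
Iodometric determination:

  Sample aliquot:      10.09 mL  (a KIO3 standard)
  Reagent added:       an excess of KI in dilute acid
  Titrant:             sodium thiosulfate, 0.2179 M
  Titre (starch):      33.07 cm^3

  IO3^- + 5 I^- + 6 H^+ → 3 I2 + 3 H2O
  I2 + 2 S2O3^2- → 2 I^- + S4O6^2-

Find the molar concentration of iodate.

0.1190 M

n(S2O3^2-) = 0.03307 × 0.2179 = 7.206 × 10^-3 mol
n(I2) = n(S2O3^2-)/2 = 3.603 × 10^-3 mol
From the 1:3 ratio, n(IO3^-) in the aliquot = 1/3 × 3.603 × 10^-3 = 1.201 × 10^-3 mol
[IO3^-] = 1.201 × 10^-3 / 0.01009 = 0.1190 mol/L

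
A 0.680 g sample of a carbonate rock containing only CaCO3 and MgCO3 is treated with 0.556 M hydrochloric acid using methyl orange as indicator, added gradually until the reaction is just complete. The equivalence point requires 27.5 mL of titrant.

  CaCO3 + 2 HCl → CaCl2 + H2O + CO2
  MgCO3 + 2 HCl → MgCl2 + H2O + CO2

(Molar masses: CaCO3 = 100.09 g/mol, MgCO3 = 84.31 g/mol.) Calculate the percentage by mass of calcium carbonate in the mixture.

n(HCl) = 0.0275 × 0.556 = 0.0153 mol
Let x = n(CaCO3), y = n(MgCO3).
Titrant: 2x + 2y = 0.0153;  mass: 100.09x + 84.31y = 0.680
Solving, x = 2.25 × 10^-3 mol, y = 5.40 × 10^-3 mol
mass of CaCO3 = 2.25 × 10^-3 × 100.09 = 0.225 g
% CaCO3 = 0.225 / 0.680 × 100 = 33.1 %

33.1 %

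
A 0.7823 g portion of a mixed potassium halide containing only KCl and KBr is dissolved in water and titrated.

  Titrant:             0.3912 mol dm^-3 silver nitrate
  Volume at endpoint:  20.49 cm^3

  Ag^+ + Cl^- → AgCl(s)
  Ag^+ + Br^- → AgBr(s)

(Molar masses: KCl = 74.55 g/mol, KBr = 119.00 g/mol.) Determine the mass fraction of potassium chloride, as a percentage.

36.78 %

n(AgNO3) = 0.02049 × 0.3912 = 8.016 × 10^-3 mol
Let x = n(KCl), y = n(KBr).
Titrant: 1x + 1y = 8.016 × 10^-3;  mass: 74.55x + 119.00y = 0.7823
Solving, x = 3.860 × 10^-3 mol, y = 4.156 × 10^-3 mol
mass of KCl = 3.860 × 10^-3 × 74.55 = 0.2877 g
% KCl = 0.2877 / 0.7823 × 100 = 36.78 %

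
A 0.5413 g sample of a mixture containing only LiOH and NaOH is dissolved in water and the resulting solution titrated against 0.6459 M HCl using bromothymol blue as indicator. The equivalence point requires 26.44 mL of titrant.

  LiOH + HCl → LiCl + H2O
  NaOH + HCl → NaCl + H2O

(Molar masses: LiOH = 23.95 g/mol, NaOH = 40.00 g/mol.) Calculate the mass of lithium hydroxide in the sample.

0.2116 g

n(HCl) = 0.02644 × 0.6459 = 0.01708 mol
Let x = n(LiOH), y = n(NaOH).
Titrant: 1x + 1y = 0.01708;  mass: 23.95x + 40.00y = 0.5413
Solving, x = 8.835 × 10^-3 mol, y = 8.242 × 10^-3 mol
mass of LiOH = 8.835 × 10^-3 × 23.95 = 0.2116 g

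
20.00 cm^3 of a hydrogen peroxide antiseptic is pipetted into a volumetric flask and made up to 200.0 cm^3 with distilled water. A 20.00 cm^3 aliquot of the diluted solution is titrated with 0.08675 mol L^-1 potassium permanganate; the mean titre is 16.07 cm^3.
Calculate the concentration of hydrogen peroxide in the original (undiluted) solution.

2 MnO4^- + 5 H2O2 + 6 H^+ → 2 Mn^2+ + 5 O2 + 8 H2O
n(KMnO4) = 0.01607 × 0.08675 = 1.394 × 10^-3 mol
From the 5:2 ratio, n(H2O2) in the aliquot = 5/2 × 1.394 × 10^-3 = 3.485 × 10^-3 mol
[H2O2]_dilute = 3.485 × 10^-3 / 0.02000 = 0.1743 mol/L
Dilution factor = 200.0 / 20.00 = 10.00
[H2O2]_stock = 0.1743 × 10.00 = 1.743 mol/L

1.743 mol/L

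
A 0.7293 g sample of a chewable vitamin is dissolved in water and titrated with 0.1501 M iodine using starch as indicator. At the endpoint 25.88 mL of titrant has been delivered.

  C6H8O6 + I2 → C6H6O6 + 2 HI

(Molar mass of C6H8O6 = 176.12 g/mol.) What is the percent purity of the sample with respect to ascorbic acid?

n(I2) = 0.02588 L × 0.1501 mol/L = 3.885 × 10^-3 mol
n(C6H8O6) = 3.885 × 10^-3 mol (1:1 ratio)
mass of C6H8O6 = 3.885 × 10^-3 × 176.12 g/mol = 0.6842 g
% C6H8O6 = 0.6842 / 0.7293 × 100 = 93.81 %

93.81 %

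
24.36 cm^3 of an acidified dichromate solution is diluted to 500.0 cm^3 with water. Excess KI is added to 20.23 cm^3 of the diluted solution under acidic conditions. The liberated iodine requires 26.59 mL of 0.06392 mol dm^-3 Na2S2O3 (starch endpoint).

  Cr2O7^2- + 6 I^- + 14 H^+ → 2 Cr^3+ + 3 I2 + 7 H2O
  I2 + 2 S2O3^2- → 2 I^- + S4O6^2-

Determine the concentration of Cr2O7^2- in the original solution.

n(S2O3^2-) = 0.02659 × 0.06392 = 1.700 × 10^-3 mol
n(I2) = n(S2O3^2-)/2 = 8.498 × 10^-4 mol
From the 1:3 ratio, n(Cr2O7^2-) in the aliquot = 1/3 × 8.498 × 10^-4 = 2.833 × 10^-4 mol
[Cr2O7^2-]_dilute = 2.833 × 10^-4 / 0.02023 = 0.01400 mol/L
[Cr2O7^2-]_original = 0.01400 × 500.0/24.36 = 0.2874 mol/L

0.2874 mol/L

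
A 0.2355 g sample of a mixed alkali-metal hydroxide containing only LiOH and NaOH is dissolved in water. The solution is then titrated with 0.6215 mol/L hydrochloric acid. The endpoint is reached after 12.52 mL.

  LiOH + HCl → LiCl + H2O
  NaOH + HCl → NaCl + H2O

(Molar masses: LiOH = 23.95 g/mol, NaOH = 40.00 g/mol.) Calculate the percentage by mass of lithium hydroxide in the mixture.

n(HCl) = 0.01252 × 0.6215 = 7.781 × 10^-3 mol
Let x = n(LiOH), y = n(NaOH).
Titrant: 1x + 1y = 7.781 × 10^-3;  mass: 23.95x + 40.00y = 0.2355
Solving, x = 4.719 × 10^-3 mol, y = 3.062 × 10^-3 mol
mass of LiOH = 4.719 × 10^-3 × 23.95 = 0.1130 g
% LiOH = 0.1130 / 0.2355 × 100 = 48.00 %

48.00 %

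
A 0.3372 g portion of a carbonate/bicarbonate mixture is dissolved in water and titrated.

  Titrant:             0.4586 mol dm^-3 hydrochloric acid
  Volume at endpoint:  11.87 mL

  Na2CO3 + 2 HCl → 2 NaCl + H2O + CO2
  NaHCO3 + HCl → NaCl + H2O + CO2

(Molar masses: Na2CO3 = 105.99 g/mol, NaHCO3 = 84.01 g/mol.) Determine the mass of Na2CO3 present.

n(HCl) = 0.01187 × 0.4586 = 5.444 × 10^-3 mol
Let x = n(Na2CO3), y = n(NaHCO3).
Titrant: 2x + 1y = 5.444 × 10^-3;  mass: 105.99x + 84.01y = 0.3372
Solving, x = 1.936 × 10^-3 mol, y = 1.571 × 10^-3 mol
mass of Na2CO3 = 1.936 × 10^-3 × 105.99 = 0.2052 g

0.2052 g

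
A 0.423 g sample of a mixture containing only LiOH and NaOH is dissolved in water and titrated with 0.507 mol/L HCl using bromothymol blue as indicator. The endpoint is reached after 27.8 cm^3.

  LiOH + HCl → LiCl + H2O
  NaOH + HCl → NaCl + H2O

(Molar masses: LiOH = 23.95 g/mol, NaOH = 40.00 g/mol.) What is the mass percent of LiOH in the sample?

49.7 %

n(HCl) = 0.0278 × 0.507 = 0.0141 mol
Let x = n(LiOH), y = n(NaOH).
Titrant: 1x + 1y = 0.0141;  mass: 23.95x + 40.00y = 0.423
Solving, x = 8.77 × 10^-3 mol, y = 5.32 × 10^-3 mol
mass of LiOH = 8.77 × 10^-3 × 23.95 = 0.210 g
% LiOH = 0.210 / 0.423 × 100 = 49.7 %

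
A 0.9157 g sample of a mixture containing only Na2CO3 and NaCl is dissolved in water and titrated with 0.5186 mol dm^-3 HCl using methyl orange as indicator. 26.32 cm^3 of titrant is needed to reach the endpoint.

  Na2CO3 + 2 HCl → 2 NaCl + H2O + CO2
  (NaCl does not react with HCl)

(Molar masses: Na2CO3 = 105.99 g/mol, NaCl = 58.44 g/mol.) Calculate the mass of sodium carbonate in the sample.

0.7234 g

n(HCl) = 0.02632 × 0.5186 = 0.01365 mol
Let x = n(Na2CO3), y = n(NaCl).
Titrant: 2x = 0.01365;  mass: 105.99x + 58.44y = 0.9157
Solving, x = 6.825 × 10^-3 mol, y = 3.291 × 10^-3 mol
mass of Na2CO3 = 6.825 × 10^-3 × 105.99 = 0.7234 g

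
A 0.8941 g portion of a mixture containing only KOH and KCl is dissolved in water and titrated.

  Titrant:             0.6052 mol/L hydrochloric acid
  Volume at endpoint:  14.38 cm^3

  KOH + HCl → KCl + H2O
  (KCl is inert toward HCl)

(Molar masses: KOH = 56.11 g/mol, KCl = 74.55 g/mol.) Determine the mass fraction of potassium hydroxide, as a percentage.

n(HCl) = 0.01438 × 0.6052 = 8.703 × 10^-3 mol
Let x = n(KOH), y = n(KCl).
Titrant: 1x = 8.703 × 10^-3;  mass: 56.11x + 74.55y = 0.8941
Solving, x = 8.703 × 10^-3 mol, y = 5.443 × 10^-3 mol
mass of KOH = 8.703 × 10^-3 × 56.11 = 0.4883 g
% KOH = 0.4883 / 0.8941 × 100 = 54.62 %

54.62 %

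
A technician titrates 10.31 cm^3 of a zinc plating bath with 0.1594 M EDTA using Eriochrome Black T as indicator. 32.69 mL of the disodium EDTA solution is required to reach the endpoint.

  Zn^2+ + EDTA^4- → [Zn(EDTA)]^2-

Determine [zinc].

n(EDTA) = 0.03269 L × 0.1594 mol/L = 5.211 × 10^-3 mol
n(Zn2+) = 5.211 × 10^-3 mol (1:1 mole ratio)
[Zn2+] = 5.211 × 10^-3 mol / 0.01031 L = 0.5054 mol/L

0.5054 M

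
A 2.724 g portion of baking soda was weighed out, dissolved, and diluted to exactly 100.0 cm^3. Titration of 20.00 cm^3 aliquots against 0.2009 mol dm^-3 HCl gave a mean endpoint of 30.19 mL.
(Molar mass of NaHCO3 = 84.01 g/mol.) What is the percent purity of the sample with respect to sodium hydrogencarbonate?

NaHCO3 + HCl → NaCl + H2O + CO2
n(HCl) per titration = 0.03019 × 0.2009 = 6.065 × 10^-3 mol
n(NaHCO3) in each aliquot = 6.065 × 10^-3 mol (1:1 ratio)
n(NaHCO3) in the whole flask = 6.065 × 10^-3 × 100.0/20.00 = 0.03033 mol
mass of NaHCO3 = 0.03033 × 84.01 = 2.548 g
% NaHCO3 = 2.548 / 2.724 × 100 = 93.53 %

93.53 %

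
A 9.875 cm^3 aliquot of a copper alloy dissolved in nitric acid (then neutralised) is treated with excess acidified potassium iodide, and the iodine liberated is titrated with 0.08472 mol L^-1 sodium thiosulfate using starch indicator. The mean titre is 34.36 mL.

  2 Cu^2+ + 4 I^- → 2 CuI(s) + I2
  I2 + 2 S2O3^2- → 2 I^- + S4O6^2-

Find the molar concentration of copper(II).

n(S2O3^2-) = 0.03436 × 0.08472 = 2.911 × 10^-3 mol
n(I2) = n(S2O3^2-)/2 = 1.455 × 10^-3 mol
From the 2:1 ratio, n(Cu2+) in the aliquot = 2/1 × 1.455 × 10^-3 = 2.911 × 10^-3 mol
[Cu2+] = 2.911 × 10^-3 / 0.009875 = 0.2948 mol/L

0.2948 mol/L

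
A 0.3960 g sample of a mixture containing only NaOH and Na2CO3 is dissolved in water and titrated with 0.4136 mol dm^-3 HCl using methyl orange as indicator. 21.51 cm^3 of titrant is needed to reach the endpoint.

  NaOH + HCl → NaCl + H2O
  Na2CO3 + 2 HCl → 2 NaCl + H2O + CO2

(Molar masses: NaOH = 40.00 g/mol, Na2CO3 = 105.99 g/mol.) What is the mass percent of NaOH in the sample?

58.66 %

n(HCl) = 0.02151 × 0.4136 = 8.897 × 10^-3 mol
Let x = n(NaOH), y = n(Na2CO3).
Titrant: 1x + 2y = 8.897 × 10^-3;  mass: 40.00x + 105.99y = 0.3960
Solving, x = 5.808 × 10^-3 mol, y = 1.544 × 10^-3 mol
mass of NaOH = 5.808 × 10^-3 × 40.00 = 0.2323 g
% NaOH = 0.2323 / 0.3960 × 100 = 58.66 %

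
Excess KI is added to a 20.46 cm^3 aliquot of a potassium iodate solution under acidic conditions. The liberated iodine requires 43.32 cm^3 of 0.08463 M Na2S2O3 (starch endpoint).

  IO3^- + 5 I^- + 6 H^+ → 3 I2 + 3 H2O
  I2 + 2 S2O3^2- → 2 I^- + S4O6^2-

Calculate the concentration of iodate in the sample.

0.02986 M

n(S2O3^2-) = 0.04332 × 0.08463 = 3.666 × 10^-3 mol
n(I2) = n(S2O3^2-)/2 = 1.833 × 10^-3 mol
From the 1:3 ratio, n(IO3^-) in the aliquot = 1/3 × 1.833 × 10^-3 = 6.110 × 10^-4 mol
[IO3^-] = 6.110 × 10^-4 / 0.02046 = 0.02986 mol/L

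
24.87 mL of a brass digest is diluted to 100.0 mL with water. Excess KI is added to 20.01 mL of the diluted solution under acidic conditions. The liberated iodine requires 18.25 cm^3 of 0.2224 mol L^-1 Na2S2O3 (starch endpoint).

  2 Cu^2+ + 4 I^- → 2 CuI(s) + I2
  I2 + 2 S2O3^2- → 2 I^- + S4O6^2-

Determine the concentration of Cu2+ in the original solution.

n(S2O3^2-) = 0.01825 × 0.2224 = 4.059 × 10^-3 mol
n(I2) = n(S2O3^2-)/2 = 2.029 × 10^-3 mol
From the 2:1 ratio, n(Cu2+) in the aliquot = 2/1 × 2.029 × 10^-3 = 4.059 × 10^-3 mol
[Cu2+]_dilute = 4.059 × 10^-3 / 0.02001 = 0.2028 mol/L
[Cu2+]_original = 0.2028 × 100.0/24.87 = 0.8156 mol/L

0.8156 mol/L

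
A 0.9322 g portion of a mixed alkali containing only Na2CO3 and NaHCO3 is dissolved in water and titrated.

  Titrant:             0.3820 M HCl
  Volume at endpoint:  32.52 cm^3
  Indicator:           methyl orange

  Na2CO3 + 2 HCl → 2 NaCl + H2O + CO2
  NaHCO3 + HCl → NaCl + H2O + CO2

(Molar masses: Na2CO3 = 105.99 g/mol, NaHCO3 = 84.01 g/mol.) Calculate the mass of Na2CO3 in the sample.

0.1904 g

n(HCl) = 0.03252 × 0.3820 = 0.01242 mol
Let x = n(Na2CO3), y = n(NaHCO3).
Titrant: 2x + 1y = 0.01242;  mass: 105.99x + 84.01y = 0.9322
Solving, x = 1.796 × 10^-3 mol, y = 8.830 × 10^-3 mol
mass of Na2CO3 = 1.796 × 10^-3 × 105.99 = 0.1904 g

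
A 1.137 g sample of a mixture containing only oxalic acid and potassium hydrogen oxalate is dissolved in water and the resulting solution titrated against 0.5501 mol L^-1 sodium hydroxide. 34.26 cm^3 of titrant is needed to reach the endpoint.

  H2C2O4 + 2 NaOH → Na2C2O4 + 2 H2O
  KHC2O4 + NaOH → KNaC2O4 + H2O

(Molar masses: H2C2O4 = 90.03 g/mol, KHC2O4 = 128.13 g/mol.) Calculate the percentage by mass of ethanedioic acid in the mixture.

60.87 %

n(NaOH) = 0.03426 × 0.5501 = 0.01885 mol
Let x = n(H2C2O4), y = n(KHC2O4).
Titrant: 2x + 1y = 0.01885;  mass: 90.03x + 128.13y = 1.137
Solving, x = 7.687 × 10^-3 mol, y = 3.473 × 10^-3 mol
mass of H2C2O4 = 7.687 × 10^-3 × 90.03 = 0.6921 g
% H2C2O4 = 0.6921 / 1.137 × 100 = 60.87 %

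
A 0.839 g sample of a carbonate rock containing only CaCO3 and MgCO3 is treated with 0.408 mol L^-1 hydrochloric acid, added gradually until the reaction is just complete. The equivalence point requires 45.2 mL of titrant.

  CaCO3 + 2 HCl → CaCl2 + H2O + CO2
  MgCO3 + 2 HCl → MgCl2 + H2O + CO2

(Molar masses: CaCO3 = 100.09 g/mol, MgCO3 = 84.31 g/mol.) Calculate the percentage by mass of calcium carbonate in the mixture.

46.6 %

n(HCl) = 0.0452 × 0.408 = 0.0184 mol
Let x = n(CaCO3), y = n(MgCO3).
Titrant: 2x + 2y = 0.0184;  mass: 100.09x + 84.31y = 0.839
Solving, x = 3.90 × 10^-3 mol, y = 5.32 × 10^-3 mol
mass of CaCO3 = 3.90 × 10^-3 × 100.09 = 0.391 g
% CaCO3 = 0.391 / 0.839 × 100 = 46.6 %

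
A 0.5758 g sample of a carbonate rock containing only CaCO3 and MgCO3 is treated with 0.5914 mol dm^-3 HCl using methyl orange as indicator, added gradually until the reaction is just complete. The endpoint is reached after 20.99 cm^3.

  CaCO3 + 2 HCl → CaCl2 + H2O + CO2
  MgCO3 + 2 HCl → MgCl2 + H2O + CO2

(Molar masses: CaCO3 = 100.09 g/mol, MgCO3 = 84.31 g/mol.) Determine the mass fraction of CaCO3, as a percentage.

57.84 %

n(HCl) = 0.02099 × 0.5914 = 0.01241 mol
Let x = n(CaCO3), y = n(MgCO3).
Titrant: 2x + 2y = 0.01241;  mass: 100.09x + 84.31y = 0.5758
Solving, x = 3.328 × 10^-3 mol, y = 2.879 × 10^-3 mol
mass of CaCO3 = 3.328 × 10^-3 × 100.09 = 0.3331 g
% CaCO3 = 0.3331 / 0.5758 × 100 = 57.84 %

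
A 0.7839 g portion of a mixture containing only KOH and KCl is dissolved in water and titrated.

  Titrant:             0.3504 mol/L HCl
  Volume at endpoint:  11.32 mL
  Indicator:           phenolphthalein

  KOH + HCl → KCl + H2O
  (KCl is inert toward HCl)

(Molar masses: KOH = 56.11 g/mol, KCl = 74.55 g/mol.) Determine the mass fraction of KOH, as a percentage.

28.39 %

n(HCl) = 0.01132 × 0.3504 = 3.967 × 10^-3 mol
Let x = n(KOH), y = n(KCl).
Titrant: 1x = 3.967 × 10^-3;  mass: 56.11x + 74.55y = 0.7839
Solving, x = 3.967 × 10^-3 mol, y = 7.530 × 10^-3 mol
mass of KOH = 3.967 × 10^-3 × 56.11 = 0.2226 g
% KOH = 0.2226 / 0.7839 × 100 = 28.39 %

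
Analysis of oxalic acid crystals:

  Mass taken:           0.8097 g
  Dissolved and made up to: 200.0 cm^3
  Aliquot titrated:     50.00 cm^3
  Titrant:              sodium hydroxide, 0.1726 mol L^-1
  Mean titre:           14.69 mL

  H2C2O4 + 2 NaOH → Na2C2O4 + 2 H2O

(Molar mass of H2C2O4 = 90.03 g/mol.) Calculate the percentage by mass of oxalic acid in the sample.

56.38 %

n(NaOH) per titration = 0.01469 × 0.1726 = 2.535 × 10^-3 mol
From the 1:2 ratio, n(H2C2O4) in each aliquot = 1/2 × 2.535 × 10^-3 = 1.268 × 10^-3 mol
n(H2C2O4) in the whole flask = 1.268 × 10^-3 × 200.0/50.00 = 5.071 × 10^-3 mol
mass of H2C2O4 = 5.071 × 10^-3 × 90.03 = 0.4565 g
% H2C2O4 = 0.4565 / 0.8097 × 100 = 56.38 %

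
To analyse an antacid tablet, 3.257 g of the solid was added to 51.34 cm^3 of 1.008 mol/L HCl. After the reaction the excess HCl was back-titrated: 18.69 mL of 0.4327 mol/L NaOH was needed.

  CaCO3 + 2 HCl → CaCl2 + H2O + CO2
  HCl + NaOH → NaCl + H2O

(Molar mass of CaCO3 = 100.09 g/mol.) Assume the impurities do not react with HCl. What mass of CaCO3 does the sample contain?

n(HCl) added = 0.05134 × 1.008 = 0.05175 mol
n(NaOH) used in back-titration = 0.01869 × 0.4327 = 8.087 × 10^-3 mol
n(HCl) left over = 8.087 × 10^-3 mol (1:1 ratio)
n(HCl) consumed by analyte = 0.05175 − 8.087 × 10^-3 = 0.04366 mol
From the 1:2 ratio, n(CaCO3) = 1/2 × 0.04366 = 0.02183 mol
mass of CaCO3 = 0.02183 × 100.09 = 2.185 g

2.185 g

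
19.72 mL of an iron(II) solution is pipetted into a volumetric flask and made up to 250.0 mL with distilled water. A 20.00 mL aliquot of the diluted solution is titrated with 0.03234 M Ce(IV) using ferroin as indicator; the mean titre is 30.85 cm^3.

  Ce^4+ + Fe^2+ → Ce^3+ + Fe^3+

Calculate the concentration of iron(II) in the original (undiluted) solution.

n(Ce4+) = 0.03085 × 0.03234 = 9.977 × 10^-4 mol
n(Fe2+) in the aliquot = 9.977 × 10^-4 mol (1:1 ratio)
[Fe2+]_dilute = 9.977 × 10^-4 / 0.02000 = 0.04988 mol/L
Dilution factor = 250.0 / 19.72 = 12.68
[Fe2+]_stock = 0.04988 × 12.68 = 0.6324 mol/L

0.6324 M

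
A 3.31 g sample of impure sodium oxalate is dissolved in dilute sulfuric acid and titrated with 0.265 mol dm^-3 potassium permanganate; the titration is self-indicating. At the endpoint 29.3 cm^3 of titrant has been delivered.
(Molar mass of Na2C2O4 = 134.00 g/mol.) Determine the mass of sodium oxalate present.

2 MnO4^- + 5 C2O4^2- + 16 H^+ → 2 Mn^2+ + 10 CO2 + 8 H2O
n(KMnO4) = 0.0293 L × 0.265 mol/L = 7.76 × 10^-3 mol
From the 5:2 ratio, n(Na2C2O4) = 5/2 × 7.76 × 10^-3 = 0.0194 mol
mass of Na2C2O4 = 0.0194 × 134.00 g/mol = 2.60 g

2.60 g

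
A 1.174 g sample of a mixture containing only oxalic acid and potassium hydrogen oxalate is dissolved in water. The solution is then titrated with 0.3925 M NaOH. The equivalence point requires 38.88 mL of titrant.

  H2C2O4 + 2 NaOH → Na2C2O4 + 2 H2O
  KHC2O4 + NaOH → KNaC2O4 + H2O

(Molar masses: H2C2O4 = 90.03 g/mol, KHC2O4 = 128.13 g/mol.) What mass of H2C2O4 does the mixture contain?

0.4232 g

n(NaOH) = 0.03888 × 0.3925 = 0.01526 mol
Let x = n(H2C2O4), y = n(KHC2O4).
Titrant: 2x + 1y = 0.01526;  mass: 90.03x + 128.13y = 1.174
Solving, x = 4.700 × 10^-3 mol, y = 5.860 × 10^-3 mol
mass of H2C2O4 = 4.700 × 10^-3 × 90.03 = 0.4232 g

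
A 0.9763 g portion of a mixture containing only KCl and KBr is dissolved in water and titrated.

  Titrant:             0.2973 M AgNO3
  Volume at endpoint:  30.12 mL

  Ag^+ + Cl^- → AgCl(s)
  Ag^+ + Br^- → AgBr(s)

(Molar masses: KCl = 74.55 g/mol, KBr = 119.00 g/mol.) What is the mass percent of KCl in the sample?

15.34 %

n(AgNO3) = 0.03012 × 0.2973 = 8.955 × 10^-3 mol
Let x = n(KCl), y = n(KBr).
Titrant: 1x + 1y = 8.955 × 10^-3;  mass: 74.55x + 119.00y = 0.9763
Solving, x = 2.009 × 10^-3 mol, y = 6.946 × 10^-3 mol
mass of KCl = 2.009 × 10^-3 × 74.55 = 0.1498 g
% KCl = 0.1498 / 0.9763 × 100 = 15.34 %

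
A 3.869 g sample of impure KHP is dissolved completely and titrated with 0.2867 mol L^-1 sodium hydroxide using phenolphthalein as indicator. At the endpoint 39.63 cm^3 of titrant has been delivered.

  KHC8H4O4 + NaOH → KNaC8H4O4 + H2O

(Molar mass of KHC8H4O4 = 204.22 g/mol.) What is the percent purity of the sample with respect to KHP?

n(NaOH) = 0.03963 L × 0.2867 mol/L = 0.01136 mol
n(KHC8H4O4) = 0.01136 mol (1:1 ratio)
mass of KHC8H4O4 = 0.01136 × 204.22 g/mol = 2.320 g
% KHC8H4O4 = 2.320 / 3.869 × 100 = 59.97 %

59.97 %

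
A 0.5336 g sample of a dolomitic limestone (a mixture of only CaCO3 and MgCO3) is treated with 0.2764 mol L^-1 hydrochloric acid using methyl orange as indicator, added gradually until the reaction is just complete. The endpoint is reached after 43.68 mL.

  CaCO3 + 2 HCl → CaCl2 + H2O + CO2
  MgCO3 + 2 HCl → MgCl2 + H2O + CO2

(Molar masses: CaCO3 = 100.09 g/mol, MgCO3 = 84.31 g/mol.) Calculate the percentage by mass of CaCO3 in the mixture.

29.31 %

n(HCl) = 0.04368 × 0.2764 = 0.01207 mol
Let x = n(CaCO3), y = n(MgCO3).
Titrant: 2x + 2y = 0.01207;  mass: 100.09x + 84.31y = 0.5336
Solving, x = 1.563 × 10^-3 mol, y = 4.474 × 10^-3 mol
mass of CaCO3 = 1.563 × 10^-3 × 100.09 = 0.1564 g
% CaCO3 = 0.1564 / 0.5336 × 100 = 29.31 %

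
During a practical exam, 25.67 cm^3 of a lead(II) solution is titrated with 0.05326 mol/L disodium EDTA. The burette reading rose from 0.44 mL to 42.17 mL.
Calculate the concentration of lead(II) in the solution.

Pb^2+ + EDTA^4- → [Pb(EDTA)]^2-
n(EDTA) = 0.04173 L × 0.05326 mol/L = 2.223 × 10^-3 mol
n(Pb2+) = 2.223 × 10^-3 mol (1:1 mole ratio)
[Pb2+] = 2.223 × 10^-3 mol / 0.02567 L = 0.08658 mol/L

0.08658 mol/L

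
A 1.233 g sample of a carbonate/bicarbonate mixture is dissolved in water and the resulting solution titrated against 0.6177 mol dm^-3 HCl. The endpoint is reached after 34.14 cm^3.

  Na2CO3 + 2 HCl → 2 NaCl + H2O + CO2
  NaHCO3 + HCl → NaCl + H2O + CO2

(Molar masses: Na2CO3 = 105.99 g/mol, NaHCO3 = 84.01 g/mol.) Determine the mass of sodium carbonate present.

0.9203 g

n(HCl) = 0.03414 × 0.6177 = 0.02109 mol
Let x = n(Na2CO3), y = n(NaHCO3).
Titrant: 2x + 1y = 0.02109;  mass: 105.99x + 84.01y = 1.233
Solving, x = 8.683 × 10^-3 mol, y = 3.722 × 10^-3 mol
mass of Na2CO3 = 8.683 × 10^-3 × 105.99 = 0.9203 g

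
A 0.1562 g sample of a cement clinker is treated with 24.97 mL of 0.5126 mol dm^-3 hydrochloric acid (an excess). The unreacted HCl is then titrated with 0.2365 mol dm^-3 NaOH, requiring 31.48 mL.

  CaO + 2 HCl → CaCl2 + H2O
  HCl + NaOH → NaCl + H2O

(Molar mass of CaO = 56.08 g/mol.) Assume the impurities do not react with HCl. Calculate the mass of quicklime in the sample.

0.1501 g

n(HCl) added = 0.02497 × 0.5126 = 0.01280 mol
n(NaOH) used in back-titration = 0.03148 × 0.2365 = 7.445 × 10^-3 mol
n(HCl) left over = 7.445 × 10^-3 mol (1:1 ratio)
n(HCl) consumed by analyte = 0.01280 − 7.445 × 10^-3 = 5.355 × 10^-3 mol
From the 1:2 ratio, n(CaO) = 1/2 × 5.355 × 10^-3 = 2.677 × 10^-3 mol
mass of CaO = 2.677 × 10^-3 × 56.08 = 0.1501 g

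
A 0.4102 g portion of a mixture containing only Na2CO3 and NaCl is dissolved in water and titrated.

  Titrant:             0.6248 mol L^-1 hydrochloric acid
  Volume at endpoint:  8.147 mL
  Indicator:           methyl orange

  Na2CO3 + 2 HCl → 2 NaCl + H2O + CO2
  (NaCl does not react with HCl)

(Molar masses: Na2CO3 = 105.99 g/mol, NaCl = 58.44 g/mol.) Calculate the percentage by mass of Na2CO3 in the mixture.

65.76 %

n(HCl) = 0.008147 × 0.6248 = 5.090 × 10^-3 mol
Let x = n(Na2CO3), y = n(NaCl).
Titrant: 2x = 5.090 × 10^-3;  mass: 105.99x + 58.44y = 0.4102
Solving, x = 2.545 × 10^-3 mol, y = 2.403 × 10^-3 mol
mass of Na2CO3 = 2.545 × 10^-3 × 105.99 = 0.2698 g
% Na2CO3 = 0.2698 / 0.4102 × 100 = 65.76 %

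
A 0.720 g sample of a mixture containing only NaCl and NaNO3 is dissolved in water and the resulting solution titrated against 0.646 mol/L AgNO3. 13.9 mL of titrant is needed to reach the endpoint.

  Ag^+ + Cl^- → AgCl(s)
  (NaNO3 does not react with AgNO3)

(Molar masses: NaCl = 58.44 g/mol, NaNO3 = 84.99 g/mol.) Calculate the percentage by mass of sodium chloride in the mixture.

72.9 %

n(AgNO3) = 0.0139 × 0.646 = 8.98 × 10^-3 mol
Let x = n(NaCl), y = n(NaNO3).
Titrant: 1x = 8.98 × 10^-3;  mass: 58.44x + 84.99y = 0.720
Solving, x = 8.98 × 10^-3 mol, y = 2.30 × 10^-3 mol
mass of NaCl = 8.98 × 10^-3 × 58.44 = 0.525 g
% NaCl = 0.525 / 0.720 × 100 = 72.9 %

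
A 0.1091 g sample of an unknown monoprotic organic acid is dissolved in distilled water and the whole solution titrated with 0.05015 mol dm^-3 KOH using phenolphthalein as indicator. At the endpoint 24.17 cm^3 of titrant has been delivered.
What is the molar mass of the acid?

90.01 g/mol

n(KOH) = 0.02417 L × 0.05015 mol/L = 1.212 × 10^-3 mol
n(HA) = 1.212 × 10^-3 mol (1:1 ratio)
M = m / n = 0.1091 g / 1.212 × 10^-3 mol = 90.01 g/mol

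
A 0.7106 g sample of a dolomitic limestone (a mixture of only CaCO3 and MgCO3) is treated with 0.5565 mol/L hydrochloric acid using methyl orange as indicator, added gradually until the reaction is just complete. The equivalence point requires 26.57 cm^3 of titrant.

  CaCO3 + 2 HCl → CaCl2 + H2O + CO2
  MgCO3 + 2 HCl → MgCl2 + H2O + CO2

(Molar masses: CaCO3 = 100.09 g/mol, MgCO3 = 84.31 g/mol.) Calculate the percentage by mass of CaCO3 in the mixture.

n(HCl) = 0.02657 × 0.5565 = 0.01479 mol
Let x = n(CaCO3), y = n(MgCO3).
Titrant: 2x + 2y = 0.01479;  mass: 100.09x + 84.31y = 0.7106
Solving, x = 5.532 × 10^-3 mol, y = 1.862 × 10^-3 mol
mass of CaCO3 = 5.532 × 10^-3 × 100.09 = 0.5537 g
% CaCO3 = 0.5537 / 0.7106 × 100 = 77.91 %

77.91 %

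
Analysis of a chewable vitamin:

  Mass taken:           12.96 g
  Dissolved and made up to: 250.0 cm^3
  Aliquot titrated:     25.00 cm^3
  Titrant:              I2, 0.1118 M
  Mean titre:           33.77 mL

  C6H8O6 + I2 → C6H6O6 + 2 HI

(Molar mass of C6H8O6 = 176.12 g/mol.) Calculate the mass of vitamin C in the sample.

6.649 g

n(I2) per titration = 0.03377 × 0.1118 = 3.775 × 10^-3 mol
n(C6H8O6) in each aliquot = 3.775 × 10^-3 mol (1:1 ratio)
n(C6H8O6) in the whole flask = 3.775 × 10^-3 × 250.0/25.00 = 0.03775 mol
mass of C6H8O6 = 0.03775 × 176.12 = 6.649 g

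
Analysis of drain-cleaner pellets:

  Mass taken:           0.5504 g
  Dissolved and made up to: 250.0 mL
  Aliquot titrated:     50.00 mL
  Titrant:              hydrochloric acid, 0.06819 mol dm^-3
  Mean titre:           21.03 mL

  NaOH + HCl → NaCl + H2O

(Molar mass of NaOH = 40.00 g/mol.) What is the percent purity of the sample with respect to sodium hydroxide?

n(HCl) per titration = 0.02103 × 0.06819 = 1.434 × 10^-3 mol
n(NaOH) in each aliquot = 1.434 × 10^-3 mol (1:1 ratio)
n(NaOH) in the whole flask = 1.434 × 10^-3 × 250.0/50.00 = 7.170 × 10^-3 mol
mass of NaOH = 7.170 × 10^-3 × 40.00 = 0.2868 g
% NaOH = 0.2868 / 0.5504 × 100 = 52.11 %

52.11 %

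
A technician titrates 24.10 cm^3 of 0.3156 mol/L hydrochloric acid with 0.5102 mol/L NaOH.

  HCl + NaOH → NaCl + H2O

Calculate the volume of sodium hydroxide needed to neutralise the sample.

n(HCl) = 0.02410 L × 0.3156 mol/L = 7.606 × 10^-3 mol
n(NaOH) = 7.606 × 10^-3 mol (1:1 stoichiometry)
V(NaOH) = 7.606 × 10^-3 mol / 0.5102 mol/L = 0.01491 L = 14.91 mL

14.91 mL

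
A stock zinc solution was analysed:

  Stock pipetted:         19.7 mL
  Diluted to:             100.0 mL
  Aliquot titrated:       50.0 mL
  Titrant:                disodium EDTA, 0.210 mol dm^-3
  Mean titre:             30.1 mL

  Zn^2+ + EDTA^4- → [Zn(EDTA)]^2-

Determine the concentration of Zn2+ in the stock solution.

0.642 mol/L

n(EDTA) = 0.0301 × 0.210 = 6.32 × 10^-3 mol
n(Zn2+) in the aliquot = 6.32 × 10^-3 mol (1:1 ratio)
[Zn2+]_dilute = 6.32 × 10^-3 / 0.0500 = 0.126 mol/L
Dilution factor = 100.0 / 19.7 = 5.076
[Zn2+]_stock = 0.126 × 5.076 = 0.642 mol/L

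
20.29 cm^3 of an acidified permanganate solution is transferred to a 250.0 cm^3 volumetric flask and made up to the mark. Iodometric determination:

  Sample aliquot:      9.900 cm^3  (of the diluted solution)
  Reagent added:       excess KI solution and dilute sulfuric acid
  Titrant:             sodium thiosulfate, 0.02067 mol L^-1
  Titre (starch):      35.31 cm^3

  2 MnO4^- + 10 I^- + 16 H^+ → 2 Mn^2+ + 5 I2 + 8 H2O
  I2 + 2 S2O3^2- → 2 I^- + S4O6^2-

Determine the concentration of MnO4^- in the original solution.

0.1817 mol/L

n(S2O3^2-) = 0.03531 × 0.02067 = 7.299 × 10^-4 mol
n(I2) = n(S2O3^2-)/2 = 3.649 × 10^-4 mol
From the 2:5 ratio, n(MnO4^-) in the aliquot = 2/5 × 3.649 × 10^-4 = 1.460 × 10^-4 mol
[MnO4^-]_dilute = 1.460 × 10^-4 / 0.009900 = 0.01474 mol/L
[MnO4^-]_original = 0.01474 × 250.0/20.29 = 0.1817 mol/L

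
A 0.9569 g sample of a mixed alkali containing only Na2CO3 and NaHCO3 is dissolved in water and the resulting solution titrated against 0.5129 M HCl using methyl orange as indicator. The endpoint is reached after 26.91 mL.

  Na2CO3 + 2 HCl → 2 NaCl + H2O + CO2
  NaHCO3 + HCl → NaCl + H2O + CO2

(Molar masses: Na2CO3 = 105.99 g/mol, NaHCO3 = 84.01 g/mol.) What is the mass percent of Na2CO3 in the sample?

n(HCl) = 0.02691 × 0.5129 = 0.01380 mol
Let x = n(Na2CO3), y = n(NaHCO3).
Titrant: 2x + 1y = 0.01380;  mass: 105.99x + 84.01y = 0.9569
Solving, x = 3.266 × 10^-3 mol, y = 7.269 × 10^-3 mol
mass of Na2CO3 = 3.266 × 10^-3 × 105.99 = 0.3462 g
% Na2CO3 = 0.3462 / 0.9569 × 100 = 36.18 %

36.18 %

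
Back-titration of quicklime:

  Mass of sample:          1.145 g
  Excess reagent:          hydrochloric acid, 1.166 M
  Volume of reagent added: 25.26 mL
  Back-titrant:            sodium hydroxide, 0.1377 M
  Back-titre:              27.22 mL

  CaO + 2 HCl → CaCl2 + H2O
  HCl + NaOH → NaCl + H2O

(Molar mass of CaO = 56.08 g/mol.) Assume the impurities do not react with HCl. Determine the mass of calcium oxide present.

n(HCl) added = 0.02526 × 1.166 = 0.02945 mol
n(NaOH) used in back-titration = 0.02722 × 0.1377 = 3.748 × 10^-3 mol
n(HCl) left over = 3.748 × 10^-3 mol (1:1 ratio)
n(HCl) consumed by analyte = 0.02945 − 3.748 × 10^-3 = 0.02570 mol
From the 1:2 ratio, n(CaO) = 1/2 × 0.02570 = 0.01285 mol
mass of CaO = 0.01285 × 56.08 = 0.7208 g

0.7208 g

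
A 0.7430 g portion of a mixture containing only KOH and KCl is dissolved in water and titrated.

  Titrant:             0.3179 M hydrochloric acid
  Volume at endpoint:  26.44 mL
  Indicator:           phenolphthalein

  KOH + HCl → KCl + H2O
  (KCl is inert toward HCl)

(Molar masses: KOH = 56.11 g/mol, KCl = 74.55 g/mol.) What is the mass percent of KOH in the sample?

n(HCl) = 0.02644 × 0.3179 = 8.405 × 10^-3 mol
Let x = n(KOH), y = n(KCl).
Titrant: 1x = 8.405 × 10^-3;  mass: 56.11x + 74.55y = 0.7430
Solving, x = 8.405 × 10^-3 mol, y = 3.640 × 10^-3 mol
mass of KOH = 8.405 × 10^-3 × 56.11 = 0.4716 g
% KOH = 0.4716 / 0.7430 × 100 = 63.48 %

63.48 %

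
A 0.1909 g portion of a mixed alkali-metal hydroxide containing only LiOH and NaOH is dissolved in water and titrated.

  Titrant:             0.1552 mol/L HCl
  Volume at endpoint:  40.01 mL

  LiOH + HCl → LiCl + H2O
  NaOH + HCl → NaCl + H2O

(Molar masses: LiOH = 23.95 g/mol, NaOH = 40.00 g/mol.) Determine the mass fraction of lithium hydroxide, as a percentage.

n(HCl) = 0.04001 × 0.1552 = 6.210 × 10^-3 mol
Let x = n(LiOH), y = n(NaOH).
Titrant: 1x + 1y = 6.210 × 10^-3;  mass: 23.95x + 40.00y = 0.1909
Solving, x = 3.581 × 10^-3 mol, y = 2.628 × 10^-3 mol
mass of LiOH = 3.581 × 10^-3 × 23.95 = 0.08578 g
% LiOH = 0.08578 / 0.1909 × 100 = 44.93 %

44.93 %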